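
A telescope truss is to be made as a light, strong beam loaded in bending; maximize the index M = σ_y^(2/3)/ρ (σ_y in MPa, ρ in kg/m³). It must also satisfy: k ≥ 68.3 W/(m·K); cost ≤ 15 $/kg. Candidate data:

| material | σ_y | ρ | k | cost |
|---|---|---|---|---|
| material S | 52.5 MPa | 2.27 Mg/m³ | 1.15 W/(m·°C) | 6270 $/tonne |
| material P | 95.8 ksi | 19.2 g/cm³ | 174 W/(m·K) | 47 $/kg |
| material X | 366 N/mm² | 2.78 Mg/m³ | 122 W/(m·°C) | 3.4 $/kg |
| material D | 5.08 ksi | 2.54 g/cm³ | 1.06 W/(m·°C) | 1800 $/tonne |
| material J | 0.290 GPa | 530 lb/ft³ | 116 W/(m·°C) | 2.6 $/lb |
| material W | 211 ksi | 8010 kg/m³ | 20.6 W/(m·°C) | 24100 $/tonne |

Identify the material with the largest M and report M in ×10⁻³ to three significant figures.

material X, M = 18.4×10⁻³

Screen on constraints: k ≥ 68.3 W/(m·K); cost ≤ 15 $/kg. Survivors: material X, material J.
Normalizing units and computing the index:
  material X: σ_y = 366.0 MPa, ρ = 2780 kg/m³
  material J: σ_y = 290.0 MPa, ρ = 8490 kg/m³
  material X: M = 18.4×10⁻³
  material J: M = 5.16×10⁻³
Material X ranks first.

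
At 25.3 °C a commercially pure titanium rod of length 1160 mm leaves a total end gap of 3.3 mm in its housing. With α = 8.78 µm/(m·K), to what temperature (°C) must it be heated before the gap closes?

349 °C

α·L₀·ΔT = 3.3 mm ⇒ ΔT = 3.3 / (8.78×10⁻⁶ × 1160.0) = 324.0 K.
T = 25.3 + 324.0 = 349.3 °C.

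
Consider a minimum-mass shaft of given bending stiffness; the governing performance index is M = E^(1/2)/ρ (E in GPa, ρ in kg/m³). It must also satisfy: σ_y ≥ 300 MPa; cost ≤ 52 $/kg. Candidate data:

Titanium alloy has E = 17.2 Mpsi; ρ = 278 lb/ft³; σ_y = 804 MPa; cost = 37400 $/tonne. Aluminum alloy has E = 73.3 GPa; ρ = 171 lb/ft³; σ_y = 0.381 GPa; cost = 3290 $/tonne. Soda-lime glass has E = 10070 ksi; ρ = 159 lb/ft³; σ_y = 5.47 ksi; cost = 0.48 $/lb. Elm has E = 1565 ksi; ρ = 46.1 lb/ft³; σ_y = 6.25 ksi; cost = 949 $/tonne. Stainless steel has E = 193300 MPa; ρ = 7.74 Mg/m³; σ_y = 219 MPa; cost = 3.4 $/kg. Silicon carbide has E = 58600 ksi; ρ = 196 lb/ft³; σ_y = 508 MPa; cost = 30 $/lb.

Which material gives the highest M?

aluminum alloy

Screen on constraints: σ_y ≥ 300 MPa; cost ≤ 52 $/kg. Survivors: titanium alloy, aluminum alloy.
In SI units:
  titanium alloy: E = 118.6 GPa, ρ = 4453 kg/m³
  aluminum alloy: E = 73.30 GPa, ρ = 2739 kg/m³
  aluminum alloy: M = 3.13×10⁻³
  titanium alloy: M = 2.45×10⁻³
Aluminum alloy has the largest M.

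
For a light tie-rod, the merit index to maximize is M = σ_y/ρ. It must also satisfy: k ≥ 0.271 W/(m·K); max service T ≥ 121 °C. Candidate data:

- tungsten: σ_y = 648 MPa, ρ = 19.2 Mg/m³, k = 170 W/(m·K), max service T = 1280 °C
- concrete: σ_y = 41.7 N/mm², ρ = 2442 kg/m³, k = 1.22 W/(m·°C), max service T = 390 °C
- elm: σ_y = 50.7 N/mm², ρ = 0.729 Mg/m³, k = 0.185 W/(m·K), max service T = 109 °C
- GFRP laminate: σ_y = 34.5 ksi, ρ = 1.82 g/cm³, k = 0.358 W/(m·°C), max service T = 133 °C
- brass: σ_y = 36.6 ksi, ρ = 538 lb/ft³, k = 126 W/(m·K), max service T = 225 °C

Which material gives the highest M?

Screen on constraints: k ≥ 0.271 W/(m·K); max service T ≥ 121 °C. Survivors: tungsten, concrete, GFRP laminate, brass.
Convert each candidate to consistent units, then evaluate M:
  tungsten: σ_y = 648.0 MPa, ρ = 19200 kg/m³
  concrete: σ_y = 41.70 MPa, ρ = 2442 kg/m³
  GFRP laminate: σ_y = 237.9 MPa, ρ = 1820 kg/m³
  brass: σ_y = 252.3 MPa, ρ = 8618 kg/m³
  GFRP laminate: M = 131 kN·m/kg
  tungsten: M = 33.8 kN·m/kg
  brass: M = 29.3 kN·m/kg
  concrete: M = 17.1 kN·m/kg
The maximum is for GFRP laminate.

GFRP laminate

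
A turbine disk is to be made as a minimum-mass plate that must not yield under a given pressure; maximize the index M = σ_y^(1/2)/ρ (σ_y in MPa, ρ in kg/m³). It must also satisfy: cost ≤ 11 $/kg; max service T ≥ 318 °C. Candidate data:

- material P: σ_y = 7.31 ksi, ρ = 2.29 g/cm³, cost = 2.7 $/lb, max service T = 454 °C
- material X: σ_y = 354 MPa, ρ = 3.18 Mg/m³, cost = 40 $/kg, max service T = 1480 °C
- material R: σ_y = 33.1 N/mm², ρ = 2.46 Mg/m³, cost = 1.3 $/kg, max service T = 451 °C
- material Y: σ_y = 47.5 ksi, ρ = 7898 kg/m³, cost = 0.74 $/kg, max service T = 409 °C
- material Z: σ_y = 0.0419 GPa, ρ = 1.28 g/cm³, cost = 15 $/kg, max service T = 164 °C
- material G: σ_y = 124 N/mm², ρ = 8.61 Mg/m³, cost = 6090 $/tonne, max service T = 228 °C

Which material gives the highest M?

material P

Screen on constraints: cost ≤ 11 $/kg; max service T ≥ 318 °C. Survivors: material P, material R, material Y.
Putting every candidate on a common basis:
  material P: σ_y = 50.40 MPa, ρ = 2290 kg/m³
  material R: σ_y = 33.10 MPa, ρ = 2460 kg/m³
  material Y: σ_y = 327.5 MPa, ρ = 7898 kg/m³
  material P: M = 3.10×10⁻³
  material R: M = 2.34×10⁻³
  material Y: M = 2.29×10⁻³
Material P has the largest M.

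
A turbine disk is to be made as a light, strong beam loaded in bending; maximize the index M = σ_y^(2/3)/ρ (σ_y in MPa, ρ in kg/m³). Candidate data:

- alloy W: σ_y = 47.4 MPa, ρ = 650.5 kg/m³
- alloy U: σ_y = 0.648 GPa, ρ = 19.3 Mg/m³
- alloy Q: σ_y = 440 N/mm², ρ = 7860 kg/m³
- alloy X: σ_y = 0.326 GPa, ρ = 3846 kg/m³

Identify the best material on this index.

alloy W

After converting to SI:
  alloy W: σ_y = 47.40 MPa, ρ = 650.5 kg/m³
  alloy U: σ_y = 648.0 MPa, ρ = 19300 kg/m³
  alloy Q: σ_y = 440.0 MPa, ρ = 7860 kg/m³
  alloy X: σ_y = 326.0 MPa, ρ = 3846 kg/m³
  alloy W: M = 20.1×10⁻³
  alloy X: M = 12.3×10⁻³
  alloy Q: M = 7.36×10⁻³
  alloy U: M = 3.88×10⁻³
The maximum is for alloy W.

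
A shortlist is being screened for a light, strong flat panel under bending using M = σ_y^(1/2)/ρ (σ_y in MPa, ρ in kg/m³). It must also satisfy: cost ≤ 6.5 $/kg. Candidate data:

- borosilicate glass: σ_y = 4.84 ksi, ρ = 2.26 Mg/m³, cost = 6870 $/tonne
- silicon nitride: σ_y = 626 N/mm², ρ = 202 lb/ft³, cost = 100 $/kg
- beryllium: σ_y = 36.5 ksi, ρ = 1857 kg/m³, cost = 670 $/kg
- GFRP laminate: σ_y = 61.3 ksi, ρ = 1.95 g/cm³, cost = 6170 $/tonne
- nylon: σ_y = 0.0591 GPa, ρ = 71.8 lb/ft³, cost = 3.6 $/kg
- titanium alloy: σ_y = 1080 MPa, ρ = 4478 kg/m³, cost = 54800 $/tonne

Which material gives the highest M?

GFRP laminate

Screen on constraints: cost ≤ 6.5 $/kg. Survivors: GFRP laminate, nylon.
After converting to SI:
  GFRP laminate: σ_y = 422.6 MPa, ρ = 1950 kg/m³
  nylon: σ_y = 59.10 MPa, ρ = 1150 kg/m³
  GFRP laminate: M = 10.5×10⁻³
  nylon: M = 6.68×10⁻³
Highest index: GFRP laminate.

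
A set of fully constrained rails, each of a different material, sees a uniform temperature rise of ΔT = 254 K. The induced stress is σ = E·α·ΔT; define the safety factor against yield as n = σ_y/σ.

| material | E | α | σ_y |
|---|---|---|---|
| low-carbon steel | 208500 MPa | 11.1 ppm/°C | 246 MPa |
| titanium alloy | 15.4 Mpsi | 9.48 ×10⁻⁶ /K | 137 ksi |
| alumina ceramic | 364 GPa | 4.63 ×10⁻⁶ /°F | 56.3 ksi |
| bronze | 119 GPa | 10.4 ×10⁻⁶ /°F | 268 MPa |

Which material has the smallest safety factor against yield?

low-carbon steel

With everything in SI (GPa, ×10⁻⁶/K, MPa):
  low-carbon steel: E = 208.5, α = 11.1, σ_y = 246.0 → σ = 588 MPa, n = 0.418
  titanium alloy: E = 106.2, α = 9.48, σ_y = 944.6 → σ = 256 MPa, n = 3.69
  alumina ceramic: E = 364.0, α = 8.33, σ_y = 388.2 → σ = 771 MPa, n = 0.504
  bronze: E = 119.0, α = 18.7, σ_y = 268.0 → σ = 566 MPa, n = 0.474
Low-carbon steel has the lowest safety factor, n = 0.418.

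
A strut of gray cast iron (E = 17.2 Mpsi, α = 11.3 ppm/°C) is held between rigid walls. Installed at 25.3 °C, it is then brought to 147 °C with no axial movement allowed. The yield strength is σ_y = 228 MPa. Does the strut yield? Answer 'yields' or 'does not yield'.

does not yield

E = 17.2 Mpsi = 118.6 GPa.
ΔT = 121.7 K. Constrained thermal stress σ = E·α·ΔT = 118.6×10³ MPa × 11.3×10⁻⁶ × 121.7 = 163 MPa (compressive).
Compare to σ_y = 228 MPa: σ < σ_y, so it does not yield.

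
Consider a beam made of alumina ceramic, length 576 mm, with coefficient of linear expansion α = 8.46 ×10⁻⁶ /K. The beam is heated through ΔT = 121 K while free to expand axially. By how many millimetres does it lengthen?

0.590 mm

ΔL = α·L₀·ΔT = 8.46×10⁻⁶ × 576 mm × 121.0 K = 0.590 mm.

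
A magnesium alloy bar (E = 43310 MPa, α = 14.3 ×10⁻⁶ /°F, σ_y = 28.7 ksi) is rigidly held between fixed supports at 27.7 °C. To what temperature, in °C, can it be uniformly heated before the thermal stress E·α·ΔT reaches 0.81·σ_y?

E = 43310 MPa = 43.31 GPa.
α = 14.3×10⁻⁶/°F × 9/5 = 25.7×10⁻⁶/K.
σ_y = 28.7 ksi = 197.9 MPa.
E·α·ΔT = 160.3 MPa ⇒ ΔT = 160.3 / (43.31×10³ × 25.7×10⁻⁶) = 143.8 K.
T = 27.7 + 143.8 = 171.5 °C.

171 °C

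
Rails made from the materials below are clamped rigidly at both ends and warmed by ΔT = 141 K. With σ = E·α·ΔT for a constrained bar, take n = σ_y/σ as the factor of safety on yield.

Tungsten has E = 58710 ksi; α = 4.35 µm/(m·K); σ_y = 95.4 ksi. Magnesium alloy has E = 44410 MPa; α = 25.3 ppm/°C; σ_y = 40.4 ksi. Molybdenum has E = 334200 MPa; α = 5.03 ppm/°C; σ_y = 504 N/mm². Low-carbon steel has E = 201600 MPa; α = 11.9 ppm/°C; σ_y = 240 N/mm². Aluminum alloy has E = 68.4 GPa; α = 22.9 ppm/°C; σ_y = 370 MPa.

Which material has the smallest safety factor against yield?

low-carbon steel

Per material, after unit conversion:
  tungsten: E = 404.8, α = 4.35, σ_y = 657.8 → σ = 248 MPa, n = 2.65
  magnesium alloy: E = 44.41, α = 25.3, σ_y = 278.5 → σ = 158 MPa, n = 1.76
  molybdenum: E = 334.2, α = 5.03, σ_y = 504.0 → σ = 237 MPa, n = 2.13
  low-carbon steel: E = 201.6, α = 11.9, σ_y = 240.0 → σ = 338 MPa, n = 0.710
  aluminum alloy: E = 68.40, α = 22.9, σ_y = 370.0 → σ = 221 MPa, n = 1.68
Low-carbon steel has the lowest safety factor, n = 0.710.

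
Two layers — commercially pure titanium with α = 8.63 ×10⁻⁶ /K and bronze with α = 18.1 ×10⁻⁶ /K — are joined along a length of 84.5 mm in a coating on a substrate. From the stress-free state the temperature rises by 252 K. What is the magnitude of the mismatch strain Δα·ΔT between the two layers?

Δα = |8.63 − 18.1|×10⁻⁶/K = 9.47×10⁻⁶/K.
Mismatch strain = Δα·ΔT = 9.47×10⁻⁶ × 252.0 = 2.39×10⁻³.

2.39×10⁻³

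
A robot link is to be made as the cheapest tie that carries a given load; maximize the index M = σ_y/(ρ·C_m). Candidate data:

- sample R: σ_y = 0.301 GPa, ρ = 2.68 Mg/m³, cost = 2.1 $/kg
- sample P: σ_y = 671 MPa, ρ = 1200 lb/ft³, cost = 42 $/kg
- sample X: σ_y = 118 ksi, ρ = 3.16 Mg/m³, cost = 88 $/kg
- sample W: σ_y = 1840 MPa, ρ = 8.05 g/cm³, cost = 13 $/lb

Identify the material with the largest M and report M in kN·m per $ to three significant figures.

After converting to SI:
  sample R: σ_y = 301.0 MPa, ρ = 2680 kg/m³, cost = 2.100 $/kg
  sample P: σ_y = 671.0 MPa, ρ = 19220 kg/m³, cost = 42.00 $/kg
  sample X: σ_y = 813.6 MPa, ρ = 3160 kg/m³, cost = 88.00 $/kg
  sample W: σ_y = 1840 MPa, ρ = 8050 kg/m³, cost = 28.66 $/kg
  sample R: M = 53.5 kN·m per $
  sample W: M = 7.98 kN·m per $
  sample X: M = 2.93 kN·m per $
  sample P: M = 0.831 kN·m per $
Sample R ranks first.

sample R, M = 53.5 kN·m per $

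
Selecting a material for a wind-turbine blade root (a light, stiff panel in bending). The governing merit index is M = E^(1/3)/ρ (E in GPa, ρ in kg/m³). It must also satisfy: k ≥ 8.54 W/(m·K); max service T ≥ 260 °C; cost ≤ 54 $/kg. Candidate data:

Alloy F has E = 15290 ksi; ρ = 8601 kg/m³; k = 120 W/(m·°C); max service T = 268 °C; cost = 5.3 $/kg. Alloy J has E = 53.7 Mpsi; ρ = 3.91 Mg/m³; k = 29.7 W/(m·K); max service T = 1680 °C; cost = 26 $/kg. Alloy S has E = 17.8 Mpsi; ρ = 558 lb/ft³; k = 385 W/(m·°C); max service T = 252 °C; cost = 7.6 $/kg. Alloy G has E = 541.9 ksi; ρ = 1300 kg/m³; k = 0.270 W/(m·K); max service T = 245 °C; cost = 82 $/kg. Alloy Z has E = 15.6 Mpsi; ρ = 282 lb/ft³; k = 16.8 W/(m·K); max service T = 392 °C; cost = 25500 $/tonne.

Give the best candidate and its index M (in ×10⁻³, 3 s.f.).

Screen on constraints: k ≥ 8.54 W/(m·K); max service T ≥ 260 °C; cost ≤ 54 $/kg. Survivors: alloy F, alloy J, alloy Z.
After converting to SI:
  alloy F: E = 105.4 GPa, ρ = 8601 kg/m³
  alloy J: E = 370.2 GPa, ρ = 3910 kg/m³
  alloy Z: E = 107.6 GPa, ρ = 4517 kg/m³
  alloy J: M = 1.84×10⁻³
  alloy Z: M = 1.05×10⁻³
  alloy F: M = 0.549×10⁻³
Highest index: alloy J.

alloy J, M = 1.84×10⁻³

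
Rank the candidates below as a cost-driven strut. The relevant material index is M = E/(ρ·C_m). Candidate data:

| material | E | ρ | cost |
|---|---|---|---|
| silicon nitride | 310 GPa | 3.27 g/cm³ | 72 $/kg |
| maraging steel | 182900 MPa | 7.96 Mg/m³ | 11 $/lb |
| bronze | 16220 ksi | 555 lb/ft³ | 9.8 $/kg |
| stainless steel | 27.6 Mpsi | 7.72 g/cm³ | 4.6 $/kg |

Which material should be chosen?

stainless steel

In SI units:
  silicon nitride: E = 310.0 GPa, ρ = 3270 kg/m³, cost = 72.00 $/kg
  maraging steel: E = 182.9 GPa, ρ = 7960 kg/m³, cost = 24.25 $/kg
  bronze: E = 111.8 GPa, ρ = 8890 kg/m³, cost = 9.800 $/kg
  stainless steel: E = 190.3 GPa, ρ = 7720 kg/m³, cost = 4.600 $/kg
  stainless steel: M = 5.36 MN·m per $
  silicon nitride: M = 1.32 MN·m per $
  bronze: M = 1.28 MN·m per $
  maraging steel: M = 0.948 MN·m per $
The maximum is for stainless steel.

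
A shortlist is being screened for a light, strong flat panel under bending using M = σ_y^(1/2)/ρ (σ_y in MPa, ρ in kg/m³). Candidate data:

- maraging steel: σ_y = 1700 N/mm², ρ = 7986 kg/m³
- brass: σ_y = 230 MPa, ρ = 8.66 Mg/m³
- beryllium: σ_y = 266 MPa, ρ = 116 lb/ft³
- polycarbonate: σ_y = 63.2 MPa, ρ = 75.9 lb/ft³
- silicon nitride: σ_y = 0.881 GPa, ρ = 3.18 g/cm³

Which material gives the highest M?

silicon nitride

Convert each candidate to consistent units, then evaluate M:
  maraging steel: σ_y = 1700 MPa, ρ = 7986 kg/m³
  brass: σ_y = 230.0 MPa, ρ = 8660 kg/m³
  beryllium: σ_y = 266.0 MPa, ρ = 1858 kg/m³
  polycarbonate: σ_y = 63.20 MPa, ρ = 1216 kg/m³
  silicon nitride: σ_y = 881.0 MPa, ρ = 3180 kg/m³
  silicon nitride: M = 9.33×10⁻³
  beryllium: M = 8.78×10⁻³
  polycarbonate: M = 6.54×10⁻³
  maraging steel: M = 5.16×10⁻³
  brass: M = 1.75×10⁻³
Silicon nitride has the largest M.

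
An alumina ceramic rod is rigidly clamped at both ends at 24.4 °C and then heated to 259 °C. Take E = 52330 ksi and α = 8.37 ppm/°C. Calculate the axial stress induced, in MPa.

E = 52330 ksi = 360.8 GPa.
ΔT = 234.6 K. Constrained thermal stress σ = E·α·ΔT = 360.8×10³ MPa × 8.37×10⁻⁶ × 234.6 = 708 MPa (compressive).

708 MPa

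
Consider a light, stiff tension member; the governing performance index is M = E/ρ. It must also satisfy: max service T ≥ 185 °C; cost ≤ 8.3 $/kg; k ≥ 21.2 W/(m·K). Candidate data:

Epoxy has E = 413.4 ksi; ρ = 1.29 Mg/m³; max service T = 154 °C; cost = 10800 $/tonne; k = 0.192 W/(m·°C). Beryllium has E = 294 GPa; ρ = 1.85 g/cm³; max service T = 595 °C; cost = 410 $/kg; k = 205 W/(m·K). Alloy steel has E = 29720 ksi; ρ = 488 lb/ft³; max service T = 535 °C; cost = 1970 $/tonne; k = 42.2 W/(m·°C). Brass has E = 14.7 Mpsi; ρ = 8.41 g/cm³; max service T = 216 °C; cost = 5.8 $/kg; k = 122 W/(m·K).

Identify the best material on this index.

Screen on constraints: max service T ≥ 185 °C; cost ≤ 8.3 $/kg; k ≥ 21.2 W/(m·K). Survivors: alloy steel, brass.
Putting every candidate on a common basis:
  alloy steel: E = 204.9 GPa, ρ = 7817 kg/m³
  brass: E = 101.4 GPa, ρ = 8410 kg/m³
  alloy steel: M = 26.2 MN·m/kg
  brass: M = 12.1 MN·m/kg
Alloy steel ranks first.

alloy steel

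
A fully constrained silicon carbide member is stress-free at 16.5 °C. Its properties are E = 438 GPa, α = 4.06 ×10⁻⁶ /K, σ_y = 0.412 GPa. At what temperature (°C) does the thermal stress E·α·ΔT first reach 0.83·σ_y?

209 °C

σ_y = 0.412 GPa = 412.0 MPa.
E·α·ΔT = 342.0 MPa ⇒ ΔT = 342.0 / (438.0×10³ × 4.06×10⁻⁶) = 192.3 K.
T = 16.5 + 192.3 = 208.8 °C.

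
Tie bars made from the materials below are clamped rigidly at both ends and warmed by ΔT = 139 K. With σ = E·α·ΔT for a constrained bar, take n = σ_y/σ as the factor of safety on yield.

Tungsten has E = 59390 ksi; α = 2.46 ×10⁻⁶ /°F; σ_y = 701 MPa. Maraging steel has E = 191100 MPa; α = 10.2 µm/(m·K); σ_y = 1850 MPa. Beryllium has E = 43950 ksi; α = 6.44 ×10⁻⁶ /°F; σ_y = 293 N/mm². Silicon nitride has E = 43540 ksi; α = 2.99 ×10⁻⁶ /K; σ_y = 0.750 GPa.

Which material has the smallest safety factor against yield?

With everything in SI (GPa, ×10⁻⁶/K, MPa):
  tungsten: E = 409.5, α = 4.43, σ_y = 701.0 → σ = 252 MPa, n = 2.78
  maraging steel: E = 191.1, α = 10.2, σ_y = 1850 → σ = 271 MPa, n = 6.83
  beryllium: E = 303.0, α = 11.6, σ_y = 293.0 → σ = 488 MPa, n = 0.600
  silicon nitride: E = 300.2, α = 2.99, σ_y = 750.0 → σ = 125 MPa, n = 6.01
Beryllium has the lowest safety factor, n = 0.600.

beryllium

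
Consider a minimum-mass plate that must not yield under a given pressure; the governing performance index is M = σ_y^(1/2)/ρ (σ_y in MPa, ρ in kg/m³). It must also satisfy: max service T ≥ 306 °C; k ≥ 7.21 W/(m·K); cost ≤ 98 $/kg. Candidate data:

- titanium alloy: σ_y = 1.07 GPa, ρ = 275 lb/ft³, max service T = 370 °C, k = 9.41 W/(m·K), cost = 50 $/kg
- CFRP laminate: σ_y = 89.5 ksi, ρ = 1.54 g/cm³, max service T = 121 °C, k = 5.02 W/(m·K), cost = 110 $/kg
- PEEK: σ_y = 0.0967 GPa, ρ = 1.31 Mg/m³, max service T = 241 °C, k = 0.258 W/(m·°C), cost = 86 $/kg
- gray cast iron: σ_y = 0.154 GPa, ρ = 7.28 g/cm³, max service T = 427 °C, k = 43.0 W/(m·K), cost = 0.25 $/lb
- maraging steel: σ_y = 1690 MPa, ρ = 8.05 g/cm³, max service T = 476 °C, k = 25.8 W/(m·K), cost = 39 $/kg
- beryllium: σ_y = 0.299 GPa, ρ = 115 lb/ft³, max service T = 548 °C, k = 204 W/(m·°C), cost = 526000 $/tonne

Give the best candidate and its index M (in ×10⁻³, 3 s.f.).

Screen on constraints: max service T ≥ 306 °C; k ≥ 7.21 W/(m·K); cost ≤ 98 $/kg. Survivors: titanium alloy, gray cast iron, maraging steel.
After converting to SI:
  titanium alloy: σ_y = 1070 MPa, ρ = 4405 kg/m³
  gray cast iron: σ_y = 154.0 MPa, ρ = 7280 kg/m³
  maraging steel: σ_y = 1690 MPa, ρ = 8050 kg/m³
  titanium alloy: M = 7.43×10⁻³
  maraging steel: M = 5.11×10⁻³
  gray cast iron: M = 1.70×10⁻³
Titanium alloy has the largest M.

titanium alloy, M = 7.43×10⁻³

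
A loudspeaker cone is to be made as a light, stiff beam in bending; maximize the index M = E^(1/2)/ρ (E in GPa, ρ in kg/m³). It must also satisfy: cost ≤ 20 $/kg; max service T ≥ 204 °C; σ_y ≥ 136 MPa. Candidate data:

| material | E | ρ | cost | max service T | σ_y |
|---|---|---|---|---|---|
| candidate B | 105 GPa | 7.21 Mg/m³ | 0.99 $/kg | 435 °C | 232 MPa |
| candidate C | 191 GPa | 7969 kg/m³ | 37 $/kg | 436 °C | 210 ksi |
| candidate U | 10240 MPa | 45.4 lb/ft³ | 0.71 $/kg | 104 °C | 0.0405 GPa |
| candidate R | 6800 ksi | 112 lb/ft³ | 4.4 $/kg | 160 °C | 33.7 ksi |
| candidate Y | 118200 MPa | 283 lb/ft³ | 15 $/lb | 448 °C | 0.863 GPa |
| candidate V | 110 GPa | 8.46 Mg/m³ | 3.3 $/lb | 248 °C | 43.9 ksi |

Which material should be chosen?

candidate B

Screen on constraints: cost ≤ 20 $/kg; max service T ≥ 204 °C; σ_y ≥ 136 MPa. Survivors: candidate B, candidate V.
After converting to SI:
  candidate B: E = 105.0 GPa, ρ = 7210 kg/m³
  candidate V: E = 110.0 GPa, ρ = 8460 kg/m³
  candidate B: M = 1.42×10⁻³
  candidate V: M = 1.24×10⁻³
The maximum is for candidate B.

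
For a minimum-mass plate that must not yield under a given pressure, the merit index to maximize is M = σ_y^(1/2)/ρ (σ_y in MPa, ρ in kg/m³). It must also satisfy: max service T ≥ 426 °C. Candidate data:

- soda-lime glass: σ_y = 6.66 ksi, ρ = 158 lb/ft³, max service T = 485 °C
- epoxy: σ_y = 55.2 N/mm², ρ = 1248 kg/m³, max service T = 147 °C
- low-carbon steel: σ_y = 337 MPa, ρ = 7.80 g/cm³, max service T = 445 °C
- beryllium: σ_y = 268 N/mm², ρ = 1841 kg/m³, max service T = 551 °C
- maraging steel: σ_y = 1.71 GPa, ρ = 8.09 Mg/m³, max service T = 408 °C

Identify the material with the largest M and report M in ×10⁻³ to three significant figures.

beryllium, M = 8.89×10⁻³

Screen on constraints: max service T ≥ 426 °C. Survivors: soda-lime glass, low-carbon steel, beryllium.
Normalizing units and computing the index:
  soda-lime glass: σ_y = 45.92 MPa, ρ = 2531 kg/m³
  low-carbon steel: σ_y = 337.0 MPa, ρ = 7800 kg/m³
  beryllium: σ_y = 268.0 MPa, ρ = 1841 kg/m³
  beryllium: M = 8.89×10⁻³
  soda-lime glass: M = 2.68×10⁻³
  low-carbon steel: M = 2.35×10⁻³
Highest index: beryllium.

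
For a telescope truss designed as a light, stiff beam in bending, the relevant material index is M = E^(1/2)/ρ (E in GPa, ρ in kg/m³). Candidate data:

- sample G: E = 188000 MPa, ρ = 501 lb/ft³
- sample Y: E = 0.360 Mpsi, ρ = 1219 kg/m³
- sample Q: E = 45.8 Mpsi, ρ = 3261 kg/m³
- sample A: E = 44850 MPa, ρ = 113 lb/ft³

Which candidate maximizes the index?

Putting every candidate on a common basis:
  sample G: E = 188.0 GPa, ρ = 8025 kg/m³
  sample Y: E = 2.482 GPa, ρ = 1219 kg/m³
  sample Q: E = 315.8 GPa, ρ = 3261 kg/m³
  sample A: E = 44.85 GPa, ρ = 1810 kg/m³
  sample Q: M = 5.45×10⁻³
  sample A: M = 3.70×10⁻³
  sample G: M = 1.71×10⁻³
  sample Y: M = 1.29×10⁻³
Highest index: sample Q.

sample Q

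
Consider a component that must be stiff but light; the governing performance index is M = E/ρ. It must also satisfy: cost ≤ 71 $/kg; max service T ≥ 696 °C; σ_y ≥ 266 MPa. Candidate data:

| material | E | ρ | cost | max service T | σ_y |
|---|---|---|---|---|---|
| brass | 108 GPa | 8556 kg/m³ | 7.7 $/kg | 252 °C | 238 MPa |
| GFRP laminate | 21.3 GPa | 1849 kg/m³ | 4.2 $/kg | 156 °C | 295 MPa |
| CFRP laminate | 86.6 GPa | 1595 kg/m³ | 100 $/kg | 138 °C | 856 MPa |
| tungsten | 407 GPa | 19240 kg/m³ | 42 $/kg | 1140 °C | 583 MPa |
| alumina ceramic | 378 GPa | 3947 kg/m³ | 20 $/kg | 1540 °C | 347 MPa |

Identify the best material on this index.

Screen on constraints: cost ≤ 71 $/kg; max service T ≥ 696 °C; σ_y ≥ 266 MPa. Survivors: tungsten, alumina ceramic.
Computing M directly (units already consistent):
  alumina ceramic: M = 95.8 MN·m/kg
  tungsten: M = 21.2 MN·m/kg
Highest index: alumina ceramic.

alumina ceramic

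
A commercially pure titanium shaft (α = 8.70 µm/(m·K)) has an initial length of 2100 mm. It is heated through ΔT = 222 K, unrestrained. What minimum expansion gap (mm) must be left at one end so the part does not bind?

4.06 mm

ΔL = α·L₀·ΔT = 8.70×10⁻⁶ × 2100 mm × 222.0 K = 4.06 mm.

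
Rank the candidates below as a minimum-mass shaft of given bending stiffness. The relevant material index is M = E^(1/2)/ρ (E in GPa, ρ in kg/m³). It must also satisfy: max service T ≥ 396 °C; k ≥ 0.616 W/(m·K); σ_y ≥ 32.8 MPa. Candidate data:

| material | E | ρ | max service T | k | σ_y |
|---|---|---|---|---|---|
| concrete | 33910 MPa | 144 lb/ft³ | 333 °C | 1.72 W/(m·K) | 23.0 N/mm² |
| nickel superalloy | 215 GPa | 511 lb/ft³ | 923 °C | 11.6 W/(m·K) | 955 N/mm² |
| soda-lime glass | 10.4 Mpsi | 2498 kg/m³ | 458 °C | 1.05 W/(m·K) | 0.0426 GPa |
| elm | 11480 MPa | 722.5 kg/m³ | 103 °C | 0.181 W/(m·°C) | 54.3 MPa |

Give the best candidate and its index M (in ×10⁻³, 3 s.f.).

soda-lime glass, M = 3.39×10⁻³

Screen on constraints: max service T ≥ 396 °C; k ≥ 0.616 W/(m·K); σ_y ≥ 32.8 MPa. Survivors: nickel superalloy, soda-lime glass.
In SI units:
  nickel superalloy: E = 215.0 GPa, ρ = 8185 kg/m³
  soda-lime glass: E = 71.71 GPa, ρ = 2498 kg/m³
  soda-lime glass: M = 3.39×10⁻³
  nickel superalloy: M = 1.79×10⁻³
Soda-lime glass ranks first.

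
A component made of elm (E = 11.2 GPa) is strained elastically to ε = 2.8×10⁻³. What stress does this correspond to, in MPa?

σ = E·ε = 11200 MPa × 2.8×10⁻³ = 31.4 MPa.

31.4 MPa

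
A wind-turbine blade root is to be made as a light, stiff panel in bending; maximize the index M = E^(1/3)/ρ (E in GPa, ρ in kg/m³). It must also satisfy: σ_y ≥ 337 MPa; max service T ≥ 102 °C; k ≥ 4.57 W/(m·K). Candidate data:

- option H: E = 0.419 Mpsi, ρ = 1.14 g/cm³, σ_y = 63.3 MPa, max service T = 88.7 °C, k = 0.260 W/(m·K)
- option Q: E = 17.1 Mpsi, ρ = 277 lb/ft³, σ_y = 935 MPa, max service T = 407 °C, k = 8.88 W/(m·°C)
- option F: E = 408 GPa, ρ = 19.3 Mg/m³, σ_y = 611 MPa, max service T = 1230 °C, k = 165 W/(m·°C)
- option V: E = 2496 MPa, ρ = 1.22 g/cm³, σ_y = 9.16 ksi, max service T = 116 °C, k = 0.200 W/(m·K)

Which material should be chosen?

option Q

Screen on constraints: σ_y ≥ 337 MPa; max service T ≥ 102 °C; k ≥ 4.57 W/(m·K). Survivors: option Q, option F.
Normalizing units and computing the index:
  option Q: E = 117.9 GPa, ρ = 4437 kg/m³
  option F: E = 408.0 GPa, ρ = 19300 kg/m³
  option Q: M = 1.11×10⁻³
  option F: M = 0.384×10⁻³
Option Q has the largest M.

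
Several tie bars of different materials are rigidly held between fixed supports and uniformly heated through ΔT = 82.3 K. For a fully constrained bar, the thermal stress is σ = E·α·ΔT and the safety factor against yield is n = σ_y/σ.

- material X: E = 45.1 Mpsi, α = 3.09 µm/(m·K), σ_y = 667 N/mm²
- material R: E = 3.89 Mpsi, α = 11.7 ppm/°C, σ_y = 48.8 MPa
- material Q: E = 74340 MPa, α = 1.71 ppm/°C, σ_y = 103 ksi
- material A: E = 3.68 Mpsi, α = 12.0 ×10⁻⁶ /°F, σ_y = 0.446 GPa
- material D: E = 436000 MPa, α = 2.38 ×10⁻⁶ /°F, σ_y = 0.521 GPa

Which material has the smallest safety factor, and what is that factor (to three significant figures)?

material R, n = 1.89

In consistent units (E in GPa, α in ×10⁻⁶/K, σ_y in MPa):
  material X: E = 311.0, α = 3.09, σ_y = 667.0 → σ = 79.1 MPa, n = 8.43
  material R: E = 26.82, α = 11.7, σ_y = 48.80 → σ = 25.8 MPa, n = 1.89
  material Q: E = 74.34, α = 1.71, σ_y = 710.2 → σ = 10.5 MPa, n = 67.9
  material A: E = 25.37, α = 21.6, σ_y = 446.0 → σ = 45.1 MPa, n = 9.89
  material D: E = 436.0, α = 4.28, σ_y = 521.0 → σ = 154 MPa, n = 3.39
The minimum is material R at n = 1.89.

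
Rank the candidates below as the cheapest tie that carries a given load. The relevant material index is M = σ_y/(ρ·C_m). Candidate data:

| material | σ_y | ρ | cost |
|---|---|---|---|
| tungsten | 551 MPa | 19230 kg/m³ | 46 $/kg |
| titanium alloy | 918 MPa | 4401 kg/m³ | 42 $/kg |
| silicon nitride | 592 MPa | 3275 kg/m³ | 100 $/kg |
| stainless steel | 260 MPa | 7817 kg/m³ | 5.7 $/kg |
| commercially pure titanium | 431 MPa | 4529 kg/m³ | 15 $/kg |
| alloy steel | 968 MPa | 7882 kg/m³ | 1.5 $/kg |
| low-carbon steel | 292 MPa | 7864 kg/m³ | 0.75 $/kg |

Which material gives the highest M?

Evaluate M for each candidate:
  alloy steel: M = 81.9 kN·m per $
  low-carbon steel: M = 49.5 kN·m per $
  commercially pure titanium: M = 6.34 kN·m per $
  stainless steel: M = 5.84 kN·m per $
  titanium alloy: M = 4.97 kN·m per $
  silicon nitride: M = 1.81 kN·m per $
  tungsten: M = 0.623 kN·m per $
The maximum is for alloy steel.

alloy steel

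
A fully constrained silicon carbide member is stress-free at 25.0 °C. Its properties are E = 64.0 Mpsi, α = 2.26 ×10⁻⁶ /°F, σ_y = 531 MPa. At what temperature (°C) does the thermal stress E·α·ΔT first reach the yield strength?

321 °C

E = 64.0 Mpsi = 441.3 GPa.
α = 2.26×10⁻⁶/°F × 9/5 = 4.07×10⁻⁶/K.
E·α·ΔT = 531.0 MPa ⇒ ΔT = 531.0 / (441.3×10³ × 4.07×10⁻⁶) = 295.8 K.
T = 25.0 + 295.8 = 320.8 °C.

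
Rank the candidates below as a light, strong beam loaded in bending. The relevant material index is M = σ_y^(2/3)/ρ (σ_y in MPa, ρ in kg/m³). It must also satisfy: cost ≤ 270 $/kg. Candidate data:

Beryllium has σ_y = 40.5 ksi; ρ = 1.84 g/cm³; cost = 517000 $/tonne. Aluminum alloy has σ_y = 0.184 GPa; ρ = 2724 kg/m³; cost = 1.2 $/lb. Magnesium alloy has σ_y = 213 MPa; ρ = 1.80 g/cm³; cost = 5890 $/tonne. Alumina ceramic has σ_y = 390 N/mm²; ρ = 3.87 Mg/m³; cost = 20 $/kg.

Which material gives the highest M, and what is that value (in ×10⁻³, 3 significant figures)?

magnesium alloy, M = 19.8×10⁻³

Screen on constraints: cost ≤ 270 $/kg. Survivors: aluminum alloy, magnesium alloy, alumina ceramic.
Normalizing units and computing the index:
  aluminum alloy: σ_y = 184.0 MPa, ρ = 2724 kg/m³
  magnesium alloy: σ_y = 213.0 MPa, ρ = 1800 kg/m³
  alumina ceramic: σ_y = 390.0 MPa, ρ = 3870 kg/m³
  magnesium alloy: M = 19.8×10⁻³
  alumina ceramic: M = 13.8×10⁻³
  aluminum alloy: M = 11.9×10⁻³
Highest index: magnesium alloy.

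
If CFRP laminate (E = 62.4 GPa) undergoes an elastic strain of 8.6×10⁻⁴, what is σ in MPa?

σ = E·ε = 62400 MPa × 8.6×10⁻⁴ = 53.7 MPa.

53.7 MPa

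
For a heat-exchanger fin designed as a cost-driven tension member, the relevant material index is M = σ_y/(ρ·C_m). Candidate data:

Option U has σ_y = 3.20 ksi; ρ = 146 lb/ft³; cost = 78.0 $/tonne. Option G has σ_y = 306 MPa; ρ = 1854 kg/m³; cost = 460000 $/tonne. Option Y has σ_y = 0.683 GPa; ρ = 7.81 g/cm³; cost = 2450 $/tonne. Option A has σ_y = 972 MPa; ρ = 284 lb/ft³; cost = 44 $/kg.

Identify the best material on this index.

option U

After converting to SI:
  option U: σ_y = 22.06 MPa, ρ = 2339 kg/m³, cost = 0.07800 $/kg
  option G: σ_y = 306.0 MPa, ρ = 1854 kg/m³, cost = 460.0 $/kg
  option Y: σ_y = 683.0 MPa, ρ = 7810 kg/m³, cost = 2.450 $/kg
  option A: σ_y = 972.0 MPa, ρ = 4549 kg/m³, cost = 44.00 $/kg
  option U: M = 121 kN·m per $
  option Y: M = 35.7 kN·m per $
  option A: M = 4.86 kN·m per $
  option G: M = 0.359 kN·m per $
Option U ranks first.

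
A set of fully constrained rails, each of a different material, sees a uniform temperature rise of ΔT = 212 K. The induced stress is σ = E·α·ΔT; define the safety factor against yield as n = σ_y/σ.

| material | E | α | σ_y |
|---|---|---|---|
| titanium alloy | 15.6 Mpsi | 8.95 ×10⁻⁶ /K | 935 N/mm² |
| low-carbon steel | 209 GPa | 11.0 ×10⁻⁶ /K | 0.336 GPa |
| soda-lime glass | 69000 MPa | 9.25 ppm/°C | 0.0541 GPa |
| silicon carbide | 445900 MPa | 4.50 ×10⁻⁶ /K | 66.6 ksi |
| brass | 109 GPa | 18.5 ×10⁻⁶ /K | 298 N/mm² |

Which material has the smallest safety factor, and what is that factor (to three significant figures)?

soda-lime glass, n = 0.400

Per material, after unit conversion:
  titanium alloy: E = 107.6, α = 8.95, σ_y = 935.0 → σ = 204 MPa, n = 4.58
  low-carbon steel: E = 209.0, α = 11.0, σ_y = 336.0 → σ = 487 MPa, n = 0.689
  soda-lime glass: E = 69.00, α = 9.25, σ_y = 54.10 → σ = 135 MPa, n = 0.400
  silicon carbide: E = 445.9, α = 4.50, σ_y = 459.2 → σ = 425 MPa, n = 1.08
  brass: E = 109.0, α = 18.5, σ_y = 298.0 → σ = 427 MPa, n = 0.697
Soda-lime glass has the lowest safety factor, n = 0.400.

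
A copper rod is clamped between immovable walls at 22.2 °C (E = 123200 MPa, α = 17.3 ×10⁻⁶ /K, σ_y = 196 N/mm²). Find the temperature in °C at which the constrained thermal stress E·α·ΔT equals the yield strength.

E = 123200 MPa = 123.2 GPa.
σ_y = 196 N/mm² = 196.0 MPa.
E·α·ΔT = 196.0 MPa ⇒ ΔT = 196.0 / (123.2×10³ × 17.3×10⁻⁶) = 91.96 K.
T = 22.2 + 91.96 = 114.2 °C.

114 °C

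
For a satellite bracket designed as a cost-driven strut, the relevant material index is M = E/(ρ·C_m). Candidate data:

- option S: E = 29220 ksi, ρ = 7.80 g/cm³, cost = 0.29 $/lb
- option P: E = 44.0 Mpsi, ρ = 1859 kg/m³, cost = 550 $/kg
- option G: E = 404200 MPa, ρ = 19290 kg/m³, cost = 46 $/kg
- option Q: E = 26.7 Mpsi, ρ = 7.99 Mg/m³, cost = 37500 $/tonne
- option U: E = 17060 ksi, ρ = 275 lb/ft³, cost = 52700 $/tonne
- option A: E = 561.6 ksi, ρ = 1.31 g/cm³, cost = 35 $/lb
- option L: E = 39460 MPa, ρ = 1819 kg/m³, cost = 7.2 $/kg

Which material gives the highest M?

option S

After converting to SI:
  option S: E = 201.5 GPa, ρ = 7800 kg/m³, cost = 0.6393 $/kg
  option P: E = 303.4 GPa, ρ = 1859 kg/m³, cost = 550.0 $/kg
  option G: E = 404.2 GPa, ρ = 19290 kg/m³, cost = 46.00 $/kg
  option Q: E = 184.1 GPa, ρ = 7990 kg/m³, cost = 37.50 $/kg
  option U: E = 117.6 GPa, ρ = 4405 kg/m³, cost = 52.70 $/kg
  option A: E = 3.872 GPa, ρ = 1310 kg/m³, cost = 77.16 $/kg
  option L: E = 39.46 GPa, ρ = 1819 kg/m³, cost = 7.200 $/kg
  option S: M = 40.4 MN·m per $
  option L: M = 3.01 MN·m per $
  option Q: M = 0.614 MN·m per $
  option U: M = 0.507 MN·m per $
  option G: M = 0.456 MN·m per $
  option P: M = 0.297 MN·m per $
  option A: M = 0.0383 MN·m per $
Option S has the largest M.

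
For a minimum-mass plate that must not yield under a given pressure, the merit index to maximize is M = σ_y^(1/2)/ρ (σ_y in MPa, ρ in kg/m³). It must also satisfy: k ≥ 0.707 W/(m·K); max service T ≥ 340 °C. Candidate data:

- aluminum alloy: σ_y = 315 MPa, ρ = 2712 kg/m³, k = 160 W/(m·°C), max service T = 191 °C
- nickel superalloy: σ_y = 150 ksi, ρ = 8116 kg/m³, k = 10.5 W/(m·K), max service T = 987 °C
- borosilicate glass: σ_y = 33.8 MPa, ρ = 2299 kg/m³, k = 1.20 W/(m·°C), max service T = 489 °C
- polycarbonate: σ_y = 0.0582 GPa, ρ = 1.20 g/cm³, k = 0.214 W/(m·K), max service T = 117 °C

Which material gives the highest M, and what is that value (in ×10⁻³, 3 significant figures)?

Screen on constraints: k ≥ 0.707 W/(m·K); max service T ≥ 340 °C. Survivors: nickel superalloy, borosilicate glass.
In SI units:
  nickel superalloy: σ_y = 1034 MPa, ρ = 8116 kg/m³
  borosilicate glass: σ_y = 33.80 MPa, ρ = 2299 kg/m³
  nickel superalloy: M = 3.96×10⁻³
  borosilicate glass: M = 2.53×10⁻³
Nickel superalloy has the largest M.

nickel superalloy, M = 3.96×10⁻³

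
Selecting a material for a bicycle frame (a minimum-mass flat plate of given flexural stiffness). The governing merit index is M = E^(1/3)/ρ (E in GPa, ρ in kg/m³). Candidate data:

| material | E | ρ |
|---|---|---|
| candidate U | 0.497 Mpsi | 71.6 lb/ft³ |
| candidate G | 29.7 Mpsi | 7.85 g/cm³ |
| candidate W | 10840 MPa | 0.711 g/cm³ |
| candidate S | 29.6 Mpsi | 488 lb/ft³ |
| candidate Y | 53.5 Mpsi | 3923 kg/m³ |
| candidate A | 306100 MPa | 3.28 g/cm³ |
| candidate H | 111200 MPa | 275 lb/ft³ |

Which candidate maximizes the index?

candidate W

In SI units:
  candidate U: E = 3.427 GPa, ρ = 1147 kg/m³
  candidate G: E = 204.8 GPa, ρ = 7850 kg/m³
  candidate W: E = 10.84 GPa, ρ = 711.0 kg/m³
  candidate S: E = 204.1 GPa, ρ = 7817 kg/m³
  candidate Y: E = 368.9 GPa, ρ = 3923 kg/m³
  candidate A: E = 306.1 GPa, ρ = 3280 kg/m³
  candidate H: E = 111.2 GPa, ρ = 4405 kg/m³
  candidate W: M = 3.11×10⁻³
  candidate A: M = 2.05×10⁻³
  candidate Y: M = 1.83×10⁻³
  candidate U: M = 1.31×10⁻³
  candidate H: M = 1.09×10⁻³
  candidate S: M = 0.753×10⁻³
  candidate G: M = 0.751×10⁻³
The maximum is for candidate W.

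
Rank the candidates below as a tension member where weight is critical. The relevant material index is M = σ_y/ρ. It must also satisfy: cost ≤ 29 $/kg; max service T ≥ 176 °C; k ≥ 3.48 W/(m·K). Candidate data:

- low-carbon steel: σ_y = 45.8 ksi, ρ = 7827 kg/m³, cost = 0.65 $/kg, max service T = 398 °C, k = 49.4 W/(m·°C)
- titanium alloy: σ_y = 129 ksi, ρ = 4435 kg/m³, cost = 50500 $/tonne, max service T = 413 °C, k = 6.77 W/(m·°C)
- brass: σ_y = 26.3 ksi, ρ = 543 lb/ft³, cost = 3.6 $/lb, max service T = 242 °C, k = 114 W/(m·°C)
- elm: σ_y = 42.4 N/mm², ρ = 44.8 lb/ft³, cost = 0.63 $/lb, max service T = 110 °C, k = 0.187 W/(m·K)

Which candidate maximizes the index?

low-carbon steel

Screen on constraints: cost ≤ 29 $/kg; max service T ≥ 176 °C; k ≥ 3.48 W/(m·K). Survivors: low-carbon steel, brass.
In SI units:
  low-carbon steel: σ_y = 315.8 MPa, ρ = 7827 kg/m³
  brass: σ_y = 181.3 MPa, ρ = 8698 kg/m³
  low-carbon steel: M = 40.3 kN·m/kg
  brass: M = 20.8 kN·m/kg
Highest index: low-carbon steel.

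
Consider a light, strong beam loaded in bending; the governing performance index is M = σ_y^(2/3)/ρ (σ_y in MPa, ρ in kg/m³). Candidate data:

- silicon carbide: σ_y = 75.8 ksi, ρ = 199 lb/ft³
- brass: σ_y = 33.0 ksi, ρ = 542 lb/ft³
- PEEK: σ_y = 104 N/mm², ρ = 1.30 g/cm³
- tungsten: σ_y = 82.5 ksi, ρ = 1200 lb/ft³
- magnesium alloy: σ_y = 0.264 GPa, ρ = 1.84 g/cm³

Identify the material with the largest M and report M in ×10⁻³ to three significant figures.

Convert each candidate to consistent units, then evaluate M:
  silicon carbide: σ_y = 522.6 MPa, ρ = 3188 kg/m³
  brass: σ_y = 227.5 MPa, ρ = 8682 kg/m³
  PEEK: σ_y = 104.0 MPa, ρ = 1300 kg/m³
  tungsten: σ_y = 568.8 MPa, ρ = 19220 kg/m³
  magnesium alloy: σ_y = 264.0 MPa, ρ = 1840 kg/m³
  magnesium alloy: M = 22.4×10⁻³
  silicon carbide: M = 20.4×10⁻³
  PEEK: M = 17.0×10⁻³
  brass: M = 4.29×10⁻³
  tungsten: M = 3.57×10⁻³
Magnesium alloy has the largest M.

magnesium alloy, M = 22.4×10⁻³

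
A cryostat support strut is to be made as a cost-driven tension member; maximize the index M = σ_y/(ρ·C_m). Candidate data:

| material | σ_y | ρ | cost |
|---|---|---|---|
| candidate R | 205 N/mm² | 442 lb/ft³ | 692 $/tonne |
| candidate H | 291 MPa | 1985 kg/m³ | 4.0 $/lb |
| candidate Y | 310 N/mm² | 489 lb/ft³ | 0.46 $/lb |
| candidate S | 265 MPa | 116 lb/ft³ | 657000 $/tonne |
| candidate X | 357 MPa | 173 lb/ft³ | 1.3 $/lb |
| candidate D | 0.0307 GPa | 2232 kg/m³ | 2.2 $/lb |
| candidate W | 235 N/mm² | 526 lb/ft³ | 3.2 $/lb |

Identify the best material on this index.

candidate X

Convert each candidate to consistent units, then evaluate M:
  candidate R: σ_y = 205.0 MPa, ρ = 7080 kg/m³, cost = 0.6920 $/kg
  candidate H: σ_y = 291.0 MPa, ρ = 1985 kg/m³, cost = 8.818 $/kg
  candidate Y: σ_y = 310.0 MPa, ρ = 7833 kg/m³, cost = 1.014 $/kg
  candidate S: σ_y = 265.0 MPa, ρ = 1858 kg/m³, cost = 657.0 $/kg
  candidate X: σ_y = 357.0 MPa, ρ = 2771 kg/m³, cost = 2.866 $/kg
  candidate D: σ_y = 30.70 MPa, ρ = 2232 kg/m³, cost = 4.850 $/kg
  candidate W: σ_y = 235.0 MPa, ρ = 8426 kg/m³, cost = 7.055 $/kg
  candidate X: M = 45.0 kN·m per $
  candidate R: M = 41.8 kN·m per $
  candidate Y: M = 39.0 kN·m per $
  candidate H: M = 16.6 kN·m per $
  candidate W: M = 3.95 kN·m per $
  candidate D: M = 2.84 kN·m per $
  candidate S: M = 0.217 kN·m per $
Highest index: candidate X.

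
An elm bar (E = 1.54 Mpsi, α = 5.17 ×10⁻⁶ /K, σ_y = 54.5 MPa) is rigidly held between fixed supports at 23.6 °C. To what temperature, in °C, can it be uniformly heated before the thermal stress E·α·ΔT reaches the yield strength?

1020 °C

E = 1.54 Mpsi = 10.62 GPa.
E·α·ΔT = 54.50 MPa ⇒ ΔT = 54.50 / (10.62×10³ × 5.17×10⁻⁶) = 992.8 K.
T = 23.6 + 992.8 = 1016 °C.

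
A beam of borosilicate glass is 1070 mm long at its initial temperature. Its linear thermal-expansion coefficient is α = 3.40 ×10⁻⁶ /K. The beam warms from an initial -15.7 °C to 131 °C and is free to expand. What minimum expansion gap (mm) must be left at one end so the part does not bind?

0.534 mm

ΔT = 131 − (-15.7) = 146.7 K.
ΔL = α·L₀·ΔT = 3.40×10⁻⁶ × 1070 mm × 146.7 K = 0.534 mm.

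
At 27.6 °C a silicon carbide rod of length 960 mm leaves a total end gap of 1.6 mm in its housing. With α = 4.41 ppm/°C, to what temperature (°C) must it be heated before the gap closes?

α·L₀·ΔT = 1.6 mm ⇒ ΔT = 1.6 / (4.41×10⁻⁶ × 960.0) = 377.9 K.
T = 27.6 + 377.9 = 405.5 °C.

406 °C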